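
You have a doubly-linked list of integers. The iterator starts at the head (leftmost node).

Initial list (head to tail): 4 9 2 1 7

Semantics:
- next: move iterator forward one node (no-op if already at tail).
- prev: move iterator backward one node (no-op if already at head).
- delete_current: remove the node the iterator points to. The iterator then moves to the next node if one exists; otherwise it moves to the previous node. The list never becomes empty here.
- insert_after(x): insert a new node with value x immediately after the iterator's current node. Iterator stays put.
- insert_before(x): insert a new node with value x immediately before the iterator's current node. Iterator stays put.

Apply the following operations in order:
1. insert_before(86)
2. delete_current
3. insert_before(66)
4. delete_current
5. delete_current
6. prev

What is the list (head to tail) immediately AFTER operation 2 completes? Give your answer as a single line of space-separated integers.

After 1 (insert_before(86)): list=[86, 4, 9, 2, 1, 7] cursor@4
After 2 (delete_current): list=[86, 9, 2, 1, 7] cursor@9

Answer: 86 9 2 1 7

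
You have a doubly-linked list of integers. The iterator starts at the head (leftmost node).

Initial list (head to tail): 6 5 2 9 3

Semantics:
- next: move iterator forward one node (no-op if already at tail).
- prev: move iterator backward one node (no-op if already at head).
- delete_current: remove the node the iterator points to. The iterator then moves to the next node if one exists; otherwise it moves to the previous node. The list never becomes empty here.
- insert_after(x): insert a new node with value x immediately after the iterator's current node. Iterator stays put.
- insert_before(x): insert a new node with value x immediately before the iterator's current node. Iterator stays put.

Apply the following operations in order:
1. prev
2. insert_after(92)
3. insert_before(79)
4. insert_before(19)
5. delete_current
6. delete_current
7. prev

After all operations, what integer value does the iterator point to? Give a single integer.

Answer: 19

Derivation:
After 1 (prev): list=[6, 5, 2, 9, 3] cursor@6
After 2 (insert_after(92)): list=[6, 92, 5, 2, 9, 3] cursor@6
After 3 (insert_before(79)): list=[79, 6, 92, 5, 2, 9, 3] cursor@6
After 4 (insert_before(19)): list=[79, 19, 6, 92, 5, 2, 9, 3] cursor@6
After 5 (delete_current): list=[79, 19, 92, 5, 2, 9, 3] cursor@92
After 6 (delete_current): list=[79, 19, 5, 2, 9, 3] cursor@5
After 7 (prev): list=[79, 19, 5, 2, 9, 3] cursor@19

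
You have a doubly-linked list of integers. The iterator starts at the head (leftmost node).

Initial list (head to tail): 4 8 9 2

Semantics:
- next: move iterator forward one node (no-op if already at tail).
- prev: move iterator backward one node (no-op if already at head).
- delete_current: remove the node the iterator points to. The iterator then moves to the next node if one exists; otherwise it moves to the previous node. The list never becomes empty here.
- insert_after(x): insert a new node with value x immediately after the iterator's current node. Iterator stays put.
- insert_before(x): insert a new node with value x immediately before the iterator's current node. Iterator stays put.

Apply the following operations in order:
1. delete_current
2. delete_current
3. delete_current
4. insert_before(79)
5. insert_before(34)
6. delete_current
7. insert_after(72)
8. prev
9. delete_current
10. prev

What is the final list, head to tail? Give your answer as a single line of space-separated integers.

Answer: 34 72

Derivation:
After 1 (delete_current): list=[8, 9, 2] cursor@8
After 2 (delete_current): list=[9, 2] cursor@9
After 3 (delete_current): list=[2] cursor@2
After 4 (insert_before(79)): list=[79, 2] cursor@2
After 5 (insert_before(34)): list=[79, 34, 2] cursor@2
After 6 (delete_current): list=[79, 34] cursor@34
After 7 (insert_after(72)): list=[79, 34, 72] cursor@34
After 8 (prev): list=[79, 34, 72] cursor@79
After 9 (delete_current): list=[34, 72] cursor@34
After 10 (prev): list=[34, 72] cursor@34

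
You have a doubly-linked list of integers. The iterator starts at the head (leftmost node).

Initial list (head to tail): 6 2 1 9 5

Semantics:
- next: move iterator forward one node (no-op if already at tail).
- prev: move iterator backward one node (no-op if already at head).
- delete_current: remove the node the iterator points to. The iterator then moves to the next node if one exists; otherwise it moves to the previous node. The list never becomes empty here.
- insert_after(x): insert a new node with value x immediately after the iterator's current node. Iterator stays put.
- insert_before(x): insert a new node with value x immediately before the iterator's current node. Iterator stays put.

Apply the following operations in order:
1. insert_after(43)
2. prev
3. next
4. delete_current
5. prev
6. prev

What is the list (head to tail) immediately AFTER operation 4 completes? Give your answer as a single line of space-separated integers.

Answer: 6 2 1 9 5

Derivation:
After 1 (insert_after(43)): list=[6, 43, 2, 1, 9, 5] cursor@6
After 2 (prev): list=[6, 43, 2, 1, 9, 5] cursor@6
After 3 (next): list=[6, 43, 2, 1, 9, 5] cursor@43
After 4 (delete_current): list=[6, 2, 1, 9, 5] cursor@2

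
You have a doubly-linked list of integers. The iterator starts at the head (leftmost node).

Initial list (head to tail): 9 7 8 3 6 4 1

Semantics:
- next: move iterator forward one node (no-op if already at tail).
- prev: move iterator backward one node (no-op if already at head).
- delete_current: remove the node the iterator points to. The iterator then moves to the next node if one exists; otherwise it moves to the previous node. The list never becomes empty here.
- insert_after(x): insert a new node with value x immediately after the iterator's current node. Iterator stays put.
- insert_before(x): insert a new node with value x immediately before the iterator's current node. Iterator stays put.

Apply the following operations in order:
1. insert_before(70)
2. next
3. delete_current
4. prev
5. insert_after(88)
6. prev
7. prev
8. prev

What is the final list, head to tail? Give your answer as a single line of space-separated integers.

After 1 (insert_before(70)): list=[70, 9, 7, 8, 3, 6, 4, 1] cursor@9
After 2 (next): list=[70, 9, 7, 8, 3, 6, 4, 1] cursor@7
After 3 (delete_current): list=[70, 9, 8, 3, 6, 4, 1] cursor@8
After 4 (prev): list=[70, 9, 8, 3, 6, 4, 1] cursor@9
After 5 (insert_after(88)): list=[70, 9, 88, 8, 3, 6, 4, 1] cursor@9
After 6 (prev): list=[70, 9, 88, 8, 3, 6, 4, 1] cursor@70
After 7 (prev): list=[70, 9, 88, 8, 3, 6, 4, 1] cursor@70
After 8 (prev): list=[70, 9, 88, 8, 3, 6, 4, 1] cursor@70

Answer: 70 9 88 8 3 6 4 1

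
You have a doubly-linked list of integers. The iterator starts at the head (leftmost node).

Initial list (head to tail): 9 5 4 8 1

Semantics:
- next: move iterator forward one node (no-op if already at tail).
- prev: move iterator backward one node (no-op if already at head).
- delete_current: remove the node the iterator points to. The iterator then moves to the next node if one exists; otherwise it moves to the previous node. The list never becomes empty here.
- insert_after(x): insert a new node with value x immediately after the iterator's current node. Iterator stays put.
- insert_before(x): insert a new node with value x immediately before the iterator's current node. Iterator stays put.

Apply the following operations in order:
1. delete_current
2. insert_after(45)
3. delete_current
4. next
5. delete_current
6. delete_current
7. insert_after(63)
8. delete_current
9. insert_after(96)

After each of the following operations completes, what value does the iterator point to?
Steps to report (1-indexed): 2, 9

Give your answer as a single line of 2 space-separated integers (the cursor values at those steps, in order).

Answer: 5 63

Derivation:
After 1 (delete_current): list=[5, 4, 8, 1] cursor@5
After 2 (insert_after(45)): list=[5, 45, 4, 8, 1] cursor@5
After 3 (delete_current): list=[45, 4, 8, 1] cursor@45
After 4 (next): list=[45, 4, 8, 1] cursor@4
After 5 (delete_current): list=[45, 8, 1] cursor@8
After 6 (delete_current): list=[45, 1] cursor@1
After 7 (insert_after(63)): list=[45, 1, 63] cursor@1
After 8 (delete_current): list=[45, 63] cursor@63
After 9 (insert_after(96)): list=[45, 63, 96] cursor@63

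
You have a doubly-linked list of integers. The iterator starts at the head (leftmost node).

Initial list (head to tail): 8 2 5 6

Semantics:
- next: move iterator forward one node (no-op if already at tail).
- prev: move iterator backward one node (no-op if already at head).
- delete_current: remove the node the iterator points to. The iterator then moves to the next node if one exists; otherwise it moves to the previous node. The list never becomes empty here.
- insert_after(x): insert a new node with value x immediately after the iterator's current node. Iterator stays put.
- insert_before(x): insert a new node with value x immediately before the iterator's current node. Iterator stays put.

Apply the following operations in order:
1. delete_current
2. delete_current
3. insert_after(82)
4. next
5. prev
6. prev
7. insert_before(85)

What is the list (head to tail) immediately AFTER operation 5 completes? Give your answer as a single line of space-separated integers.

Answer: 5 82 6

Derivation:
After 1 (delete_current): list=[2, 5, 6] cursor@2
After 2 (delete_current): list=[5, 6] cursor@5
After 3 (insert_after(82)): list=[5, 82, 6] cursor@5
After 4 (next): list=[5, 82, 6] cursor@82
After 5 (prev): list=[5, 82, 6] cursor@5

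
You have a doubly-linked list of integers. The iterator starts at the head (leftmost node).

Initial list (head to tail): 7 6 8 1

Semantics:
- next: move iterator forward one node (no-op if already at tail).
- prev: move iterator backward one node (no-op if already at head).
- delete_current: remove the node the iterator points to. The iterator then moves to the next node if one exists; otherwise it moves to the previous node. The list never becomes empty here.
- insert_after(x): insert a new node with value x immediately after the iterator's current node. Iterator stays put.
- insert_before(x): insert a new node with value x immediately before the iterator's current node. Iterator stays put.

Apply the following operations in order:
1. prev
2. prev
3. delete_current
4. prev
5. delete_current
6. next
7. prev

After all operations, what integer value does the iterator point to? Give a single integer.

Answer: 8

Derivation:
After 1 (prev): list=[7, 6, 8, 1] cursor@7
After 2 (prev): list=[7, 6, 8, 1] cursor@7
After 3 (delete_current): list=[6, 8, 1] cursor@6
After 4 (prev): list=[6, 8, 1] cursor@6
After 5 (delete_current): list=[8, 1] cursor@8
After 6 (next): list=[8, 1] cursor@1
After 7 (prev): list=[8, 1] cursor@8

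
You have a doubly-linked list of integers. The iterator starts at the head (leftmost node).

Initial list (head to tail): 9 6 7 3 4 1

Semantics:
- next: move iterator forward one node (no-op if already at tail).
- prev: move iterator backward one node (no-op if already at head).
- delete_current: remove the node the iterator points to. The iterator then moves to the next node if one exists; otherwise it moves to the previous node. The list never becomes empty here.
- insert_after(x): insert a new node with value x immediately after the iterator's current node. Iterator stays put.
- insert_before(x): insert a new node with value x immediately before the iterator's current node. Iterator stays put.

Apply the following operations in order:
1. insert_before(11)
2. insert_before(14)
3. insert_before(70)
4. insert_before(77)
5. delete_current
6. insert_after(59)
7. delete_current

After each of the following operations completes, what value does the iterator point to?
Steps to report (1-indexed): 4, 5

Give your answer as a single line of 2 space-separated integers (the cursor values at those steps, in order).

Answer: 9 6

Derivation:
After 1 (insert_before(11)): list=[11, 9, 6, 7, 3, 4, 1] cursor@9
After 2 (insert_before(14)): list=[11, 14, 9, 6, 7, 3, 4, 1] cursor@9
After 3 (insert_before(70)): list=[11, 14, 70, 9, 6, 7, 3, 4, 1] cursor@9
After 4 (insert_before(77)): list=[11, 14, 70, 77, 9, 6, 7, 3, 4, 1] cursor@9
After 5 (delete_current): list=[11, 14, 70, 77, 6, 7, 3, 4, 1] cursor@6
After 6 (insert_after(59)): list=[11, 14, 70, 77, 6, 59, 7, 3, 4, 1] cursor@6
After 7 (delete_current): list=[11, 14, 70, 77, 59, 7, 3, 4, 1] cursor@59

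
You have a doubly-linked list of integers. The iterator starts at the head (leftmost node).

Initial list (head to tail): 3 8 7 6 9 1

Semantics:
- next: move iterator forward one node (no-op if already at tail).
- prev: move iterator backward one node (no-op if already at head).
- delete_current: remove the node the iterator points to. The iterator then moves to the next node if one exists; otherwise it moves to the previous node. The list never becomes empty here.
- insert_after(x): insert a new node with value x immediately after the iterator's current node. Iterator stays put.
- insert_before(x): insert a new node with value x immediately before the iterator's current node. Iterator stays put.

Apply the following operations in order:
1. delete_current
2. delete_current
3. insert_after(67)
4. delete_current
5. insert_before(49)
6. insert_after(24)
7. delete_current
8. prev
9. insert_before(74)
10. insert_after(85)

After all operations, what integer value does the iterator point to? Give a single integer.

After 1 (delete_current): list=[8, 7, 6, 9, 1] cursor@8
After 2 (delete_current): list=[7, 6, 9, 1] cursor@7
After 3 (insert_after(67)): list=[7, 67, 6, 9, 1] cursor@7
After 4 (delete_current): list=[67, 6, 9, 1] cursor@67
After 5 (insert_before(49)): list=[49, 67, 6, 9, 1] cursor@67
After 6 (insert_after(24)): list=[49, 67, 24, 6, 9, 1] cursor@67
After 7 (delete_current): list=[49, 24, 6, 9, 1] cursor@24
After 8 (prev): list=[49, 24, 6, 9, 1] cursor@49
After 9 (insert_before(74)): list=[74, 49, 24, 6, 9, 1] cursor@49
After 10 (insert_after(85)): list=[74, 49, 85, 24, 6, 9, 1] cursor@49

Answer: 49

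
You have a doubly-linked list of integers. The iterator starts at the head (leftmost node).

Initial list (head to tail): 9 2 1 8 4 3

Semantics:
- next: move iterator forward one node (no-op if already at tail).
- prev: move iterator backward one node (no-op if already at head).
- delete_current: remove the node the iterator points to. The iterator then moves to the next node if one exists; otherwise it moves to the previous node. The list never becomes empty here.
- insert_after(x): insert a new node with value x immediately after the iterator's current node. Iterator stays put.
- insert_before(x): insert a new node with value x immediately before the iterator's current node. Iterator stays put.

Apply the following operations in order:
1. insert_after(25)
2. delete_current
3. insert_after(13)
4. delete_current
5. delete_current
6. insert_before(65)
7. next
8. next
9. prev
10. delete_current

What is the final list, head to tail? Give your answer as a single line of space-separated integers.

Answer: 65 2 8 4 3

Derivation:
After 1 (insert_after(25)): list=[9, 25, 2, 1, 8, 4, 3] cursor@9
After 2 (delete_current): list=[25, 2, 1, 8, 4, 3] cursor@25
After 3 (insert_after(13)): list=[25, 13, 2, 1, 8, 4, 3] cursor@25
After 4 (delete_current): list=[13, 2, 1, 8, 4, 3] cursor@13
After 5 (delete_current): list=[2, 1, 8, 4, 3] cursor@2
After 6 (insert_before(65)): list=[65, 2, 1, 8, 4, 3] cursor@2
After 7 (next): list=[65, 2, 1, 8, 4, 3] cursor@1
After 8 (next): list=[65, 2, 1, 8, 4, 3] cursor@8
After 9 (prev): list=[65, 2, 1, 8, 4, 3] cursor@1
After 10 (delete_current): list=[65, 2, 8, 4, 3] cursor@8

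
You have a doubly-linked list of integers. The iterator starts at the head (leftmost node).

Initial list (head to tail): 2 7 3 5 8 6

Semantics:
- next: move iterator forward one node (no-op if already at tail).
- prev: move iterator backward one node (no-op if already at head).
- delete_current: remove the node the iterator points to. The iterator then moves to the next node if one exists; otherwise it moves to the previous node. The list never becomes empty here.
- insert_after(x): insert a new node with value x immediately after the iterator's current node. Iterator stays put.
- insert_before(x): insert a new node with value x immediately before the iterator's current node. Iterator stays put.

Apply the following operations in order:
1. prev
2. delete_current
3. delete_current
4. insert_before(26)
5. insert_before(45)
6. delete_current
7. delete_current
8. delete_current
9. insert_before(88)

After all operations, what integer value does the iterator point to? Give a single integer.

Answer: 6

Derivation:
After 1 (prev): list=[2, 7, 3, 5, 8, 6] cursor@2
After 2 (delete_current): list=[7, 3, 5, 8, 6] cursor@7
After 3 (delete_current): list=[3, 5, 8, 6] cursor@3
After 4 (insert_before(26)): list=[26, 3, 5, 8, 6] cursor@3
After 5 (insert_before(45)): list=[26, 45, 3, 5, 8, 6] cursor@3
After 6 (delete_current): list=[26, 45, 5, 8, 6] cursor@5
After 7 (delete_current): list=[26, 45, 8, 6] cursor@8
After 8 (delete_current): list=[26, 45, 6] cursor@6
After 9 (insert_before(88)): list=[26, 45, 88, 6] cursor@6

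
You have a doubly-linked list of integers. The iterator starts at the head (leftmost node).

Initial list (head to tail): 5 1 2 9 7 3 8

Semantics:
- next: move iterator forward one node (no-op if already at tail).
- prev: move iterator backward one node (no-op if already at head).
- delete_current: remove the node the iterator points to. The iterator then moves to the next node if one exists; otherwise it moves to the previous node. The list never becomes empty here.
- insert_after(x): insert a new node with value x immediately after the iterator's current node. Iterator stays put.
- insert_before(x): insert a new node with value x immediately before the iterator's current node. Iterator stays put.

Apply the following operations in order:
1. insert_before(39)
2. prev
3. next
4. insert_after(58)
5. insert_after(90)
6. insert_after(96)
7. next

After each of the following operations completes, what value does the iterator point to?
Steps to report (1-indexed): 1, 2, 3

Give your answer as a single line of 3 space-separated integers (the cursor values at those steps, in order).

Answer: 5 39 5

Derivation:
After 1 (insert_before(39)): list=[39, 5, 1, 2, 9, 7, 3, 8] cursor@5
After 2 (prev): list=[39, 5, 1, 2, 9, 7, 3, 8] cursor@39
After 3 (next): list=[39, 5, 1, 2, 9, 7, 3, 8] cursor@5
After 4 (insert_after(58)): list=[39, 5, 58, 1, 2, 9, 7, 3, 8] cursor@5
After 5 (insert_after(90)): list=[39, 5, 90, 58, 1, 2, 9, 7, 3, 8] cursor@5
After 6 (insert_after(96)): list=[39, 5, 96, 90, 58, 1, 2, 9, 7, 3, 8] cursor@5
After 7 (next): list=[39, 5, 96, 90, 58, 1, 2, 9, 7, 3, 8] cursor@96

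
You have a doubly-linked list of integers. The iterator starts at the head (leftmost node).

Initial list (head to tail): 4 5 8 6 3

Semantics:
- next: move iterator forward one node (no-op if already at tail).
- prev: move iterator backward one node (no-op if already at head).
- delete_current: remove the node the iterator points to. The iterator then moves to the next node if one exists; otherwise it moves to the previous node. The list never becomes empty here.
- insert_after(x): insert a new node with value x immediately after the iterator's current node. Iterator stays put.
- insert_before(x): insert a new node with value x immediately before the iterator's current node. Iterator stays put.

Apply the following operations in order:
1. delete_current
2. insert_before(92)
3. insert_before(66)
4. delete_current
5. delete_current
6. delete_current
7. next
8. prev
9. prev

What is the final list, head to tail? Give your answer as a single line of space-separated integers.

Answer: 92 66 3

Derivation:
After 1 (delete_current): list=[5, 8, 6, 3] cursor@5
After 2 (insert_before(92)): list=[92, 5, 8, 6, 3] cursor@5
After 3 (insert_before(66)): list=[92, 66, 5, 8, 6, 3] cursor@5
After 4 (delete_current): list=[92, 66, 8, 6, 3] cursor@8
After 5 (delete_current): list=[92, 66, 6, 3] cursor@6
After 6 (delete_current): list=[92, 66, 3] cursor@3
After 7 (next): list=[92, 66, 3] cursor@3
After 8 (prev): list=[92, 66, 3] cursor@66
After 9 (prev): list=[92, 66, 3] cursor@92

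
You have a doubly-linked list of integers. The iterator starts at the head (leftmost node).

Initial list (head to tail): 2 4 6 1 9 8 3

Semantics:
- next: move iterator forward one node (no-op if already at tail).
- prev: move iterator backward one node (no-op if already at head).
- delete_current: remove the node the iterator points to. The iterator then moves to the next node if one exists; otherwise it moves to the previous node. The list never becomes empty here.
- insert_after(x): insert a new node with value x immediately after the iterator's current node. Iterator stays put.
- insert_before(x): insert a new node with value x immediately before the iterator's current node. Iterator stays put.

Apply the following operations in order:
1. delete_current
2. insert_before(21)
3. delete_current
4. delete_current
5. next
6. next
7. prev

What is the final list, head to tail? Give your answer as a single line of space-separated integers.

Answer: 21 1 9 8 3

Derivation:
After 1 (delete_current): list=[4, 6, 1, 9, 8, 3] cursor@4
After 2 (insert_before(21)): list=[21, 4, 6, 1, 9, 8, 3] cursor@4
After 3 (delete_current): list=[21, 6, 1, 9, 8, 3] cursor@6
After 4 (delete_current): list=[21, 1, 9, 8, 3] cursor@1
After 5 (next): list=[21, 1, 9, 8, 3] cursor@9
After 6 (next): list=[21, 1, 9, 8, 3] cursor@8
After 7 (prev): list=[21, 1, 9, 8, 3] cursor@9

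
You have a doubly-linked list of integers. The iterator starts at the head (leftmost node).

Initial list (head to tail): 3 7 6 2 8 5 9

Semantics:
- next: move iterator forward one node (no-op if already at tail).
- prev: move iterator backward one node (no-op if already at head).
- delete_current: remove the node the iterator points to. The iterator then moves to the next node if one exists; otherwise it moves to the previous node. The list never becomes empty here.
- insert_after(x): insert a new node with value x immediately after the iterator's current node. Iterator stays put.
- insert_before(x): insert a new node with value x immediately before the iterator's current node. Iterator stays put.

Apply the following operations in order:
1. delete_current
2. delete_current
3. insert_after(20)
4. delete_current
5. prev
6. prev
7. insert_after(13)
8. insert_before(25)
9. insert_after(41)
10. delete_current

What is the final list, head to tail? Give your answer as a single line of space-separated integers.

Answer: 25 41 13 2 8 5 9

Derivation:
After 1 (delete_current): list=[7, 6, 2, 8, 5, 9] cursor@7
After 2 (delete_current): list=[6, 2, 8, 5, 9] cursor@6
After 3 (insert_after(20)): list=[6, 20, 2, 8, 5, 9] cursor@6
After 4 (delete_current): list=[20, 2, 8, 5, 9] cursor@20
After 5 (prev): list=[20, 2, 8, 5, 9] cursor@20
After 6 (prev): list=[20, 2, 8, 5, 9] cursor@20
After 7 (insert_after(13)): list=[20, 13, 2, 8, 5, 9] cursor@20
After 8 (insert_before(25)): list=[25, 20, 13, 2, 8, 5, 9] cursor@20
After 9 (insert_after(41)): list=[25, 20, 41, 13, 2, 8, 5, 9] cursor@20
After 10 (delete_current): list=[25, 41, 13, 2, 8, 5, 9] cursor@41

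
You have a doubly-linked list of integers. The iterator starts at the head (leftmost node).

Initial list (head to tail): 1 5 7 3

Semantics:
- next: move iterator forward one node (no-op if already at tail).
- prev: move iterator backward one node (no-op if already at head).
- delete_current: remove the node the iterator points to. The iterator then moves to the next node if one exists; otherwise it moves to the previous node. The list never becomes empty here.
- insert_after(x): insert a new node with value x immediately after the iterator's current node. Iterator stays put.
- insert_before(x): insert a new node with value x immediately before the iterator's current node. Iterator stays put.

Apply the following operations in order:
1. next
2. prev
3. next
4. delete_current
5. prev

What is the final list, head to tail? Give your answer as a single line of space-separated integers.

Answer: 1 7 3

Derivation:
After 1 (next): list=[1, 5, 7, 3] cursor@5
After 2 (prev): list=[1, 5, 7, 3] cursor@1
After 3 (next): list=[1, 5, 7, 3] cursor@5
After 4 (delete_current): list=[1, 7, 3] cursor@7
After 5 (prev): list=[1, 7, 3] cursor@1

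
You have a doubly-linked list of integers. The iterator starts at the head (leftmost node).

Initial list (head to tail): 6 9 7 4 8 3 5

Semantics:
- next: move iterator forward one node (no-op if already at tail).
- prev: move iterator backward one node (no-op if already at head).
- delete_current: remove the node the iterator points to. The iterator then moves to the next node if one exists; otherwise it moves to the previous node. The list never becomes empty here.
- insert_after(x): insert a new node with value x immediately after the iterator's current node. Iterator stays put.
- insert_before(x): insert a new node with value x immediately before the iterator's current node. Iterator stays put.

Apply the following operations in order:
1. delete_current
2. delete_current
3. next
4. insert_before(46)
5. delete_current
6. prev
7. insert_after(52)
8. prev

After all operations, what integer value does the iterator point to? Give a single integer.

Answer: 7

Derivation:
After 1 (delete_current): list=[9, 7, 4, 8, 3, 5] cursor@9
After 2 (delete_current): list=[7, 4, 8, 3, 5] cursor@7
After 3 (next): list=[7, 4, 8, 3, 5] cursor@4
After 4 (insert_before(46)): list=[7, 46, 4, 8, 3, 5] cursor@4
After 5 (delete_current): list=[7, 46, 8, 3, 5] cursor@8
After 6 (prev): list=[7, 46, 8, 3, 5] cursor@46
After 7 (insert_after(52)): list=[7, 46, 52, 8, 3, 5] cursor@46
After 8 (prev): list=[7, 46, 52, 8, 3, 5] cursor@7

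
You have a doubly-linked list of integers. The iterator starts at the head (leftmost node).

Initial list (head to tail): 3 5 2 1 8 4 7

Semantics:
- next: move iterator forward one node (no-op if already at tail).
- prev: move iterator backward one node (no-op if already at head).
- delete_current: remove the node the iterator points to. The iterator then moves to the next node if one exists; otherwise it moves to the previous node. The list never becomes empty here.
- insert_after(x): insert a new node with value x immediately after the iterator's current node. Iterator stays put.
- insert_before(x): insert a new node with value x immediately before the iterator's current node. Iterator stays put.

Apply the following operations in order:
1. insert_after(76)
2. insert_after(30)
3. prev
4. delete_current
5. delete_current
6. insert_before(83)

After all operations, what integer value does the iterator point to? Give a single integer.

Answer: 76

Derivation:
After 1 (insert_after(76)): list=[3, 76, 5, 2, 1, 8, 4, 7] cursor@3
After 2 (insert_after(30)): list=[3, 30, 76, 5, 2, 1, 8, 4, 7] cursor@3
After 3 (prev): list=[3, 30, 76, 5, 2, 1, 8, 4, 7] cursor@3
After 4 (delete_current): list=[30, 76, 5, 2, 1, 8, 4, 7] cursor@30
After 5 (delete_current): list=[76, 5, 2, 1, 8, 4, 7] cursor@76
After 6 (insert_before(83)): list=[83, 76, 5, 2, 1, 8, 4, 7] cursor@76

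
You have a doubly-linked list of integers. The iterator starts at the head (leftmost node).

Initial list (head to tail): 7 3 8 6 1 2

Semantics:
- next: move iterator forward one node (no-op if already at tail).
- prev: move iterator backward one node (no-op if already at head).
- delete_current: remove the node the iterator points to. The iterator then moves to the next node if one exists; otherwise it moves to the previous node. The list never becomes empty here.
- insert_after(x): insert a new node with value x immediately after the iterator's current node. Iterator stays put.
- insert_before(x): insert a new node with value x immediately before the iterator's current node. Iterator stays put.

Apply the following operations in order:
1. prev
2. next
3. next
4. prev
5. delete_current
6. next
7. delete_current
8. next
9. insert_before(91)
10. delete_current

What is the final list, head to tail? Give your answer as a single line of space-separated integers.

After 1 (prev): list=[7, 3, 8, 6, 1, 2] cursor@7
After 2 (next): list=[7, 3, 8, 6, 1, 2] cursor@3
After 3 (next): list=[7, 3, 8, 6, 1, 2] cursor@8
After 4 (prev): list=[7, 3, 8, 6, 1, 2] cursor@3
After 5 (delete_current): list=[7, 8, 6, 1, 2] cursor@8
After 6 (next): list=[7, 8, 6, 1, 2] cursor@6
After 7 (delete_current): list=[7, 8, 1, 2] cursor@1
After 8 (next): list=[7, 8, 1, 2] cursor@2
After 9 (insert_before(91)): list=[7, 8, 1, 91, 2] cursor@2
After 10 (delete_current): list=[7, 8, 1, 91] cursor@91

Answer: 7 8 1 91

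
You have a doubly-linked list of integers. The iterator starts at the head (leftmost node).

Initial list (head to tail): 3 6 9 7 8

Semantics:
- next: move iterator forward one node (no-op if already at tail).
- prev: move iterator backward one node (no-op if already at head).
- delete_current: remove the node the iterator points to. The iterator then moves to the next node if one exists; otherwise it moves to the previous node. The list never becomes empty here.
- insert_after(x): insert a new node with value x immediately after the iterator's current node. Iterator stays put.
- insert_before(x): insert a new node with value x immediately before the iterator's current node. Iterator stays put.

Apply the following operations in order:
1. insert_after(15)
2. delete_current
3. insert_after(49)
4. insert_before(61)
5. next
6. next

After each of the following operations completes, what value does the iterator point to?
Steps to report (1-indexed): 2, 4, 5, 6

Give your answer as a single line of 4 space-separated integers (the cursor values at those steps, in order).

Answer: 15 15 49 6

Derivation:
After 1 (insert_after(15)): list=[3, 15, 6, 9, 7, 8] cursor@3
After 2 (delete_current): list=[15, 6, 9, 7, 8] cursor@15
After 3 (insert_after(49)): list=[15, 49, 6, 9, 7, 8] cursor@15
After 4 (insert_before(61)): list=[61, 15, 49, 6, 9, 7, 8] cursor@15
After 5 (next): list=[61, 15, 49, 6, 9, 7, 8] cursor@49
After 6 (next): list=[61, 15, 49, 6, 9, 7, 8] cursor@6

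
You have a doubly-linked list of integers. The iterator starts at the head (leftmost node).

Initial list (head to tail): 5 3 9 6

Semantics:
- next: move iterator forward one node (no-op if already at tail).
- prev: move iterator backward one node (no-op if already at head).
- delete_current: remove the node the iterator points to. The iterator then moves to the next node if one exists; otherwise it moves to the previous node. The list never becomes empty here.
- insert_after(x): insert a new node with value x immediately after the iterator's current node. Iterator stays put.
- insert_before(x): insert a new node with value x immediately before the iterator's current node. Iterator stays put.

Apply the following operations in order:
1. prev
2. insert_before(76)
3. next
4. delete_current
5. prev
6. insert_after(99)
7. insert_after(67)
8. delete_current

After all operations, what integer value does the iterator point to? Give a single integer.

After 1 (prev): list=[5, 3, 9, 6] cursor@5
After 2 (insert_before(76)): list=[76, 5, 3, 9, 6] cursor@5
After 3 (next): list=[76, 5, 3, 9, 6] cursor@3
After 4 (delete_current): list=[76, 5, 9, 6] cursor@9
After 5 (prev): list=[76, 5, 9, 6] cursor@5
After 6 (insert_after(99)): list=[76, 5, 99, 9, 6] cursor@5
After 7 (insert_after(67)): list=[76, 5, 67, 99, 9, 6] cursor@5
After 8 (delete_current): list=[76, 67, 99, 9, 6] cursor@67

Answer: 67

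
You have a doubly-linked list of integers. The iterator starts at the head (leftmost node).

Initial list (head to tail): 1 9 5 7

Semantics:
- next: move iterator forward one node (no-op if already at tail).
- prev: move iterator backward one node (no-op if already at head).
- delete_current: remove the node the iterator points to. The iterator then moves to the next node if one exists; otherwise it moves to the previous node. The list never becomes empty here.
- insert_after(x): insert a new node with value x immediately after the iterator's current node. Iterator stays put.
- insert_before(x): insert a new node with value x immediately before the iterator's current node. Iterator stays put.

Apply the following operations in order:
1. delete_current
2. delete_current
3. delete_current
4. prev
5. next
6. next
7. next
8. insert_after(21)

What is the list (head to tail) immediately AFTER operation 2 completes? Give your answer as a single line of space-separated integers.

After 1 (delete_current): list=[9, 5, 7] cursor@9
After 2 (delete_current): list=[5, 7] cursor@5

Answer: 5 7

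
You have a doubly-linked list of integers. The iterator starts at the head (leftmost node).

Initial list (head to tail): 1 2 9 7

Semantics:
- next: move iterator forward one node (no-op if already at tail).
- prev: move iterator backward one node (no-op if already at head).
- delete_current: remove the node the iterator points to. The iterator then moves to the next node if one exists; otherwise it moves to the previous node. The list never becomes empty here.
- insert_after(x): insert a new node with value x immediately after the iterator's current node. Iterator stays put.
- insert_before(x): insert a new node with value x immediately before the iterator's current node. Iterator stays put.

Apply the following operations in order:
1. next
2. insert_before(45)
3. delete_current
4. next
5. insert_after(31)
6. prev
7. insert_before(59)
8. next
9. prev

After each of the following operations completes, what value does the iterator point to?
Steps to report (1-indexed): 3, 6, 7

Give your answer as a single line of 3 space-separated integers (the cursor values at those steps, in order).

Answer: 9 9 9

Derivation:
After 1 (next): list=[1, 2, 9, 7] cursor@2
After 2 (insert_before(45)): list=[1, 45, 2, 9, 7] cursor@2
After 3 (delete_current): list=[1, 45, 9, 7] cursor@9
After 4 (next): list=[1, 45, 9, 7] cursor@7
After 5 (insert_after(31)): list=[1, 45, 9, 7, 31] cursor@7
After 6 (prev): list=[1, 45, 9, 7, 31] cursor@9
After 7 (insert_before(59)): list=[1, 45, 59, 9, 7, 31] cursor@9
After 8 (next): list=[1, 45, 59, 9, 7, 31] cursor@7
After 9 (prev): list=[1, 45, 59, 9, 7, 31] cursor@9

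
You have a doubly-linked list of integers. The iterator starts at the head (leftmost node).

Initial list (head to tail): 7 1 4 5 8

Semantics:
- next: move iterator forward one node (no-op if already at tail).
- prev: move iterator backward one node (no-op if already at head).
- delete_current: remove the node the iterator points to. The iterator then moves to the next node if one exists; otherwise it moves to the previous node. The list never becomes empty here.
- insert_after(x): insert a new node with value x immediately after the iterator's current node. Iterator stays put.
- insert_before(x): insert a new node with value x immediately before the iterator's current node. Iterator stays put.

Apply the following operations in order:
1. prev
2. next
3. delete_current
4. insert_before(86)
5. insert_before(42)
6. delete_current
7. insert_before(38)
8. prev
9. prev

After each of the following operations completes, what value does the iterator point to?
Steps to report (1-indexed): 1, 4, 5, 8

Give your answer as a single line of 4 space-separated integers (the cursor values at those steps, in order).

Answer: 7 4 4 38

Derivation:
After 1 (prev): list=[7, 1, 4, 5, 8] cursor@7
After 2 (next): list=[7, 1, 4, 5, 8] cursor@1
After 3 (delete_current): list=[7, 4, 5, 8] cursor@4
After 4 (insert_before(86)): list=[7, 86, 4, 5, 8] cursor@4
After 5 (insert_before(42)): list=[7, 86, 42, 4, 5, 8] cursor@4
After 6 (delete_current): list=[7, 86, 42, 5, 8] cursor@5
After 7 (insert_before(38)): list=[7, 86, 42, 38, 5, 8] cursor@5
After 8 (prev): list=[7, 86, 42, 38, 5, 8] cursor@38
After 9 (prev): list=[7, 86, 42, 38, 5, 8] cursor@42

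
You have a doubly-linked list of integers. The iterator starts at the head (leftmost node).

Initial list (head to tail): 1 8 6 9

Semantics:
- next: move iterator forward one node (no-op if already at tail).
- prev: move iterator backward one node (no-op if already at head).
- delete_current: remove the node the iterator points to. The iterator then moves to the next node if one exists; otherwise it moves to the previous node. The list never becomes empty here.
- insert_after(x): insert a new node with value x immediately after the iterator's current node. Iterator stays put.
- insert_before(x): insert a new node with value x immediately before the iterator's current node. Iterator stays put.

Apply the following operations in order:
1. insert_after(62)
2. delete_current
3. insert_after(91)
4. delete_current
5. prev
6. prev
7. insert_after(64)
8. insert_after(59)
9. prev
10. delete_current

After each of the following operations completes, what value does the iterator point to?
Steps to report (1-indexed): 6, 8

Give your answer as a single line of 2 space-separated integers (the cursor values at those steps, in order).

After 1 (insert_after(62)): list=[1, 62, 8, 6, 9] cursor@1
After 2 (delete_current): list=[62, 8, 6, 9] cursor@62
After 3 (insert_after(91)): list=[62, 91, 8, 6, 9] cursor@62
After 4 (delete_current): list=[91, 8, 6, 9] cursor@91
After 5 (prev): list=[91, 8, 6, 9] cursor@91
After 6 (prev): list=[91, 8, 6, 9] cursor@91
After 7 (insert_after(64)): list=[91, 64, 8, 6, 9] cursor@91
After 8 (insert_after(59)): list=[91, 59, 64, 8, 6, 9] cursor@91
After 9 (prev): list=[91, 59, 64, 8, 6, 9] cursor@91
After 10 (delete_current): list=[59, 64, 8, 6, 9] cursor@59

Answer: 91 91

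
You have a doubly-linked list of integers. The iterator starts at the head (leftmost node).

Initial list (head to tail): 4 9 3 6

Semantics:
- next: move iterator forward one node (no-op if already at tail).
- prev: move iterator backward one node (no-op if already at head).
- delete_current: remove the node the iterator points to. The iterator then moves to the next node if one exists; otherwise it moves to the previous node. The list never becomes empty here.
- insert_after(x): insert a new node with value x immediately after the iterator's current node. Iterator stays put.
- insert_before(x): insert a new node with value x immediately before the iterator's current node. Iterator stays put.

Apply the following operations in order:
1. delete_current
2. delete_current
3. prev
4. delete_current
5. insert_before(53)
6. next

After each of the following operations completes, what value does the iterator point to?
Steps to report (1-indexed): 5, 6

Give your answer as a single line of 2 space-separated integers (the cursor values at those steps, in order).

Answer: 6 6

Derivation:
After 1 (delete_current): list=[9, 3, 6] cursor@9
After 2 (delete_current): list=[3, 6] cursor@3
After 3 (prev): list=[3, 6] cursor@3
After 4 (delete_current): list=[6] cursor@6
After 5 (insert_before(53)): list=[53, 6] cursor@6
After 6 (next): list=[53, 6] cursor@6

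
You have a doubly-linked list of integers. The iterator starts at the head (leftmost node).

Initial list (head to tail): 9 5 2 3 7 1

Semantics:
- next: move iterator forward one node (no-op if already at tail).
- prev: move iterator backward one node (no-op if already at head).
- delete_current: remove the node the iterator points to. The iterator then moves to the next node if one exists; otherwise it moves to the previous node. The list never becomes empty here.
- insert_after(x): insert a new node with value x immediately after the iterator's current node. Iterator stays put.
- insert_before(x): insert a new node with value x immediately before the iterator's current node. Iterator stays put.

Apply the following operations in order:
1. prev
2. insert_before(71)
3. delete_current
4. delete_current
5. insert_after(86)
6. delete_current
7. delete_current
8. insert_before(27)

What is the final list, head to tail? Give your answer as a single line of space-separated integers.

After 1 (prev): list=[9, 5, 2, 3, 7, 1] cursor@9
After 2 (insert_before(71)): list=[71, 9, 5, 2, 3, 7, 1] cursor@9
After 3 (delete_current): list=[71, 5, 2, 3, 7, 1] cursor@5
After 4 (delete_current): list=[71, 2, 3, 7, 1] cursor@2
After 5 (insert_after(86)): list=[71, 2, 86, 3, 7, 1] cursor@2
After 6 (delete_current): list=[71, 86, 3, 7, 1] cursor@86
After 7 (delete_current): list=[71, 3, 7, 1] cursor@3
After 8 (insert_before(27)): list=[71, 27, 3, 7, 1] cursor@3

Answer: 71 27 3 7 1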